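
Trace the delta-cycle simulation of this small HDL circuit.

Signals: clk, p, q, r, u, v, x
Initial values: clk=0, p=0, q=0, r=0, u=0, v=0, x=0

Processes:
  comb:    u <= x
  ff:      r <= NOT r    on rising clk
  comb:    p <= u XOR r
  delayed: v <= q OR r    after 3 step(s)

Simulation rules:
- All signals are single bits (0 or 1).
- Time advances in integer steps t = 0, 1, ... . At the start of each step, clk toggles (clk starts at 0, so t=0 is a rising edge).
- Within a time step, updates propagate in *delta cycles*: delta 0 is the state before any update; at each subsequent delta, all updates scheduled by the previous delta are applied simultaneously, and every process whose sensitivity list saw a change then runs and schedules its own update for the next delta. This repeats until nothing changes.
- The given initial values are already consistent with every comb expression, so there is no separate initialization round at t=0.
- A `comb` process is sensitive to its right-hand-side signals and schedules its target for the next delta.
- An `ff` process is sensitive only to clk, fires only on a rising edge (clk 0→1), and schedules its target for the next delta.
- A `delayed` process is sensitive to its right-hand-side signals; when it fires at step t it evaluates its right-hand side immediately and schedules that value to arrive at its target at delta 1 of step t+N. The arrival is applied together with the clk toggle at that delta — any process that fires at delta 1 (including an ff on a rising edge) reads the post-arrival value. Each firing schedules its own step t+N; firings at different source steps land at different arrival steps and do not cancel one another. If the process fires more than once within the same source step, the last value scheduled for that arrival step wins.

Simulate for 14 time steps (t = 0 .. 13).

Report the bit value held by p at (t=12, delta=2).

t=0 Δ0: q=0 u=0 x=0 r=0 clk=0 v=0 p=0
  Δ1: clk:0→1
  Δ2: r:0→1
  Δ3: p:0→1
  (3Δ to stable)
t=1 Δ0: q=0 u=0 x=0 r=1 clk=1 v=0 p=1
  Δ1: clk:1→0
  (1Δ to stable)
t=2 Δ0: q=0 u=0 x=0 r=1 clk=0 v=0 p=1
  Δ1: clk:0→1
  Δ2: r:1→0
  Δ3: p:1→0
  (3Δ to stable)
t=3 Δ0: q=0 u=0 x=0 r=0 clk=1 v=0 p=0
  Δ1: clk:1→0, v:0→1
  (1Δ to stable)
t=4 Δ0: q=0 u=0 x=0 r=0 clk=0 v=1 p=0
  Δ1: clk:0→1
  Δ2: r:0→1
  Δ3: p:0→1
  (3Δ to stable)
t=5 Δ0: q=0 u=0 x=0 r=1 clk=1 v=1 p=1
  Δ1: clk:1→0, v:1→0
  (1Δ to stable)
t=6 Δ0: q=0 u=0 x=0 r=1 clk=0 v=0 p=1
  Δ1: clk:0→1
  Δ2: r:1→0
  Δ3: p:1→0
  (3Δ to stable)
t=7 Δ0: q=0 u=0 x=0 r=0 clk=1 v=0 p=0
  Δ1: clk:1→0, v:0→1
  (1Δ to stable)
t=8 Δ0: q=0 u=0 x=0 r=0 clk=0 v=1 p=0
  Δ1: clk:0→1
  Δ2: r:0→1
  Δ3: p:0→1
  (3Δ to stable)
t=9 Δ0: q=0 u=0 x=0 r=1 clk=1 v=1 p=1
  Δ1: clk:1→0, v:1→0
  (1Δ to stable)
t=10 Δ0: q=0 u=0 x=0 r=1 clk=0 v=0 p=1
  Δ1: clk:0→1
  Δ2: r:1→0
  Δ3: p:1→0
  (3Δ to stable)
t=11 Δ0: q=0 u=0 x=0 r=0 clk=1 v=0 p=0
  Δ1: clk:1→0, v:0→1
  (1Δ to stable)
t=12 Δ0: q=0 u=0 x=0 r=0 clk=0 v=1 p=0
  Δ1: clk:0→1
  Δ2: r:0→1
  Δ3: p:0→1
  (3Δ to stable)
t=13 Δ0: q=0 u=0 x=0 r=1 clk=1 v=1 p=1
  Δ1: clk:1→0, v:1→0
  (1Δ to stable)

0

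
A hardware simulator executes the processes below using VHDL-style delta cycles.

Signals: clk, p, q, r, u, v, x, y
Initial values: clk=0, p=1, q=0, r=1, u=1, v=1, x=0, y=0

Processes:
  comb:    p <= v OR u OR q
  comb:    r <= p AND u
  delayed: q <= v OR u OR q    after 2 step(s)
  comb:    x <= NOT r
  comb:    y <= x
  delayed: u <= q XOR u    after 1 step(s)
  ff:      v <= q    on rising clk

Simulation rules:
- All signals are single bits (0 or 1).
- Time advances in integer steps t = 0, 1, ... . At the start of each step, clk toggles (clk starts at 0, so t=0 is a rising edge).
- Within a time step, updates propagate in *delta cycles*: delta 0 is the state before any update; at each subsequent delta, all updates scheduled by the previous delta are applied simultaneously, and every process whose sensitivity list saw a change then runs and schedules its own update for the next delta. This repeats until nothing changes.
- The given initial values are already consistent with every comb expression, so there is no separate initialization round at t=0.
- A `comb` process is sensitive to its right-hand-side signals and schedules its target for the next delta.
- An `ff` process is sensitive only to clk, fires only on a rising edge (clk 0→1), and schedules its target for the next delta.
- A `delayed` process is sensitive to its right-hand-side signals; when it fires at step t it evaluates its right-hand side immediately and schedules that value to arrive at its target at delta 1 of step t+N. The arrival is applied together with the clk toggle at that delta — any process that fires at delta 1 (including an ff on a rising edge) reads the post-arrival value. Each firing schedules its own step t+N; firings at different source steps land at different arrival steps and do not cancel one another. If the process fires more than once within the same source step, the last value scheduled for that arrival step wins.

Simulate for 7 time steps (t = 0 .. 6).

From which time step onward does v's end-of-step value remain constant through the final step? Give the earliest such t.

[bits: y,q,v,clk,x,r,u,p]
t=0: Δ0=00100111 Δ1=00110111 Δ2=00010111 | 2Δ
t=1: Δ0=00010111 Δ1=00000111 | 1Δ
t=2: Δ0=00000111 Δ1=01010111 Δ2=01110111 | 2Δ
t=3: Δ0=01110111 Δ1=01100101 Δ2=01100001 Δ3=01101001 Δ4=11101001 | 4Δ
t=4: Δ0=11101001 Δ1=11111011 Δ2=11111111 Δ3=11110111 Δ4=01110111 | 4Δ
t=5: Δ0=01110111 Δ1=01100101 Δ2=01100001 Δ3=01101001 Δ4=11101001 | 4Δ
t=6: Δ0=11101001 Δ1=11111011 Δ2=11111111 Δ3=11110111 Δ4=01110111 | 4Δ

2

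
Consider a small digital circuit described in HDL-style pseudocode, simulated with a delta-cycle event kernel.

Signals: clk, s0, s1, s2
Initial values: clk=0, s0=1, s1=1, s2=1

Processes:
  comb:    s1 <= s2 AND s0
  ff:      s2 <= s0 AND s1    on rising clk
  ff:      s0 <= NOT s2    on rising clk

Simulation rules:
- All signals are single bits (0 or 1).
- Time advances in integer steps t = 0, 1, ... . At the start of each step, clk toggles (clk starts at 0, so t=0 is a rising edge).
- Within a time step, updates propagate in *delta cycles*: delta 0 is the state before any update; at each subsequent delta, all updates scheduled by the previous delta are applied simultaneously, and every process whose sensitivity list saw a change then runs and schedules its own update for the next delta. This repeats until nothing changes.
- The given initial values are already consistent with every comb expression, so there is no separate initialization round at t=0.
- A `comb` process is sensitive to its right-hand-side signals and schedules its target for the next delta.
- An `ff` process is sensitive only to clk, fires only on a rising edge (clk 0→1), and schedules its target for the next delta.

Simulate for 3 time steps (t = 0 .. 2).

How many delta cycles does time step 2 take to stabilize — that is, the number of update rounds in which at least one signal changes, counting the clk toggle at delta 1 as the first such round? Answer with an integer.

t0.Δ0 clk=0 s1=1 s2=1 s0=1
t0.Δ1 clk=1 s1=1 s2=1 s0=1
t0.Δ2 clk=1 s1=1 s2=1 s0=0
t0.Δ3 clk=1 s1=0 s2=1 s0=0
t1.Δ0 clk=1 s1=0 s2=1 s0=0
t1.Δ1 clk=0 s1=0 s2=1 s0=0
t2.Δ0 clk=0 s1=0 s2=1 s0=0
t2.Δ1 clk=1 s1=0 s2=1 s0=0
t2.Δ2 clk=1 s1=0 s2=0 s0=0

2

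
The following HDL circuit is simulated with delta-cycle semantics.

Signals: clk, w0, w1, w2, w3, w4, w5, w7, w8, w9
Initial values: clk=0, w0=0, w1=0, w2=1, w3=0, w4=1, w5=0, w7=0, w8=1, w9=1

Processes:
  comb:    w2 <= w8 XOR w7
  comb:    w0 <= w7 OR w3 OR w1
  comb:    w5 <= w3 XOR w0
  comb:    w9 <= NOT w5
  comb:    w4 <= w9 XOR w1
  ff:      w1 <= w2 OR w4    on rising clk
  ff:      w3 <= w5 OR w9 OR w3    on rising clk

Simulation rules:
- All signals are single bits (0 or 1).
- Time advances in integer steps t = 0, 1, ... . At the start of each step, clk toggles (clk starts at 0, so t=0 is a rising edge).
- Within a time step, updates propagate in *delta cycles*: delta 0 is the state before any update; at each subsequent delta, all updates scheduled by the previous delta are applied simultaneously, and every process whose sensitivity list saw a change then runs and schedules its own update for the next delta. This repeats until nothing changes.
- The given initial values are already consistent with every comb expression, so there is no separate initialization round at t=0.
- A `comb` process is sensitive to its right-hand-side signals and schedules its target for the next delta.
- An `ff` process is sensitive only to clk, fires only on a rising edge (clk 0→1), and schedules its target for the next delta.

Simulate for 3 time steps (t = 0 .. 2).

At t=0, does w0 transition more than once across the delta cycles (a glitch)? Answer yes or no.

no

[bits: w1,w9,w3,w4,w7,clk,w8,w0,w2,w5]
t=0: Δ0=0101001010 Δ1=0101011010 Δ2=1111011010 Δ3=1110011111 Δ4=1010011110 Δ5=1111011110 Δ6=1110011110 | 6Δ
t=1: Δ0=1110011110 Δ1=1110001110 | 1Δ
t=2: Δ0=1110001110 Δ1=1110011110 | 1Δ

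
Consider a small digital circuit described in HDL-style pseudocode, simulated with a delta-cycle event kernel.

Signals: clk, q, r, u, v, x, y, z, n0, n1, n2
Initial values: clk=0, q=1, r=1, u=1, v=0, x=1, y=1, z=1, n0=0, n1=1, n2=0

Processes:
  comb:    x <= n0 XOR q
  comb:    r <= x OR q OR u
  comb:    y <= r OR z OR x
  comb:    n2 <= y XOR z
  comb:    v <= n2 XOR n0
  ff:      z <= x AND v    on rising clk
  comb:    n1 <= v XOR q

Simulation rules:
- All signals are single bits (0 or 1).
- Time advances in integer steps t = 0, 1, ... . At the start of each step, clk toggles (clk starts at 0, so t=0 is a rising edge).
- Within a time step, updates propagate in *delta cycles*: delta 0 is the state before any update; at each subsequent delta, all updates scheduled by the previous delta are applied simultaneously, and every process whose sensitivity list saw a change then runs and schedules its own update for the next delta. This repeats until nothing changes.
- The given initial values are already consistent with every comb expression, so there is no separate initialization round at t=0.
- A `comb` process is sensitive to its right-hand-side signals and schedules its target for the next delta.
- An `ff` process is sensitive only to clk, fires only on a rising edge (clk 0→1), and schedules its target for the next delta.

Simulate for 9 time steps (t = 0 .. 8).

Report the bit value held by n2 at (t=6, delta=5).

0

t0.Δ0 v=0 clk=0 u=1 n2=0 q=1 r=1 y=1 n0=0 n1=1 x=1 z=1
t0.Δ1 v=0 clk=1 u=1 n2=0 q=1 r=1 y=1 n0=0 n1=1 x=1 z=1
t0.Δ2 v=0 clk=1 u=1 n2=0 q=1 r=1 y=1 n0=0 n1=1 x=1 z=0
t0.Δ3 v=0 clk=1 u=1 n2=1 q=1 r=1 y=1 n0=0 n1=1 x=1 z=0
t0.Δ4 v=1 clk=1 u=1 n2=1 q=1 r=1 y=1 n0=0 n1=1 x=1 z=0
t0.Δ5 v=1 clk=1 u=1 n2=1 q=1 r=1 y=1 n0=0 n1=0 x=1 z=0
t1.Δ0 v=1 clk=1 u=1 n2=1 q=1 r=1 y=1 n0=0 n1=0 x=1 z=0
t1.Δ1 v=1 clk=0 u=1 n2=1 q=1 r=1 y=1 n0=0 n1=0 x=1 z=0
t2.Δ0 v=1 clk=0 u=1 n2=1 q=1 r=1 y=1 n0=0 n1=0 x=1 z=0
t2.Δ1 v=1 clk=1 u=1 n2=1 q=1 r=1 y=1 n0=0 n1=0 x=1 z=0
t2.Δ2 v=1 clk=1 u=1 n2=1 q=1 r=1 y=1 n0=0 n1=0 x=1 z=1
t2.Δ3 v=1 clk=1 u=1 n2=0 q=1 r=1 y=1 n0=0 n1=0 x=1 z=1
t2.Δ4 v=0 clk=1 u=1 n2=0 q=1 r=1 y=1 n0=0 n1=0 x=1 z=1
t2.Δ5 v=0 clk=1 u=1 n2=0 q=1 r=1 y=1 n0=0 n1=1 x=1 z=1
t3.Δ0 v=0 clk=1 u=1 n2=0 q=1 r=1 y=1 n0=0 n1=1 x=1 z=1
t3.Δ1 v=0 clk=0 u=1 n2=0 q=1 r=1 y=1 n0=0 n1=1 x=1 z=1
t4.Δ0 v=0 clk=0 u=1 n2=0 q=1 r=1 y=1 n0=0 n1=1 x=1 z=1
t4.Δ1 v=0 clk=1 u=1 n2=0 q=1 r=1 y=1 n0=0 n1=1 x=1 z=1
t4.Δ2 v=0 clk=1 u=1 n2=0 q=1 r=1 y=1 n0=0 n1=1 x=1 z=0
t4.Δ3 v=0 clk=1 u=1 n2=1 q=1 r=1 y=1 n0=0 n1=1 x=1 z=0
t4.Δ4 v=1 clk=1 u=1 n2=1 q=1 r=1 y=1 n0=0 n1=1 x=1 z=0
t4.Δ5 v=1 clk=1 u=1 n2=1 q=1 r=1 y=1 n0=0 n1=0 x=1 z=0
t5.Δ0 v=1 clk=1 u=1 n2=1 q=1 r=1 y=1 n0=0 n1=0 x=1 z=0
t5.Δ1 v=1 clk=0 u=1 n2=1 q=1 r=1 y=1 n0=0 n1=0 x=1 z=0
t6.Δ0 v=1 clk=0 u=1 n2=1 q=1 r=1 y=1 n0=0 n1=0 x=1 z=0
t6.Δ1 v=1 clk=1 u=1 n2=1 q=1 r=1 y=1 n0=0 n1=0 x=1 z=0
t6.Δ2 v=1 clk=1 u=1 n2=1 q=1 r=1 y=1 n0=0 n1=0 x=1 z=1
t6.Δ3 v=1 clk=1 u=1 n2=0 q=1 r=1 y=1 n0=0 n1=0 x=1 z=1
t6.Δ4 v=0 clk=1 u=1 n2=0 q=1 r=1 y=1 n0=0 n1=0 x=1 z=1
t6.Δ5 v=0 clk=1 u=1 n2=0 q=1 r=1 y=1 n0=0 n1=1 x=1 z=1
t7.Δ0 v=0 clk=1 u=1 n2=0 q=1 r=1 y=1 n0=0 n1=1 x=1 z=1
t7.Δ1 v=0 clk=0 u=1 n2=0 q=1 r=1 y=1 n0=0 n1=1 x=1 z=1
t8.Δ0 v=0 clk=0 u=1 n2=0 q=1 r=1 y=1 n0=0 n1=1 x=1 z=1
t8.Δ1 v=0 clk=1 u=1 n2=0 q=1 r=1 y=1 n0=0 n1=1 x=1 z=1
t8.Δ2 v=0 clk=1 u=1 n2=0 q=1 r=1 y=1 n0=0 n1=1 x=1 z=0
t8.Δ3 v=0 clk=1 u=1 n2=1 q=1 r=1 y=1 n0=0 n1=1 x=1 z=0
t8.Δ4 v=1 clk=1 u=1 n2=1 q=1 r=1 y=1 n0=0 n1=1 x=1 z=0
t8.Δ5 v=1 clk=1 u=1 n2=1 q=1 r=1 y=1 n0=0 n1=0 x=1 z=0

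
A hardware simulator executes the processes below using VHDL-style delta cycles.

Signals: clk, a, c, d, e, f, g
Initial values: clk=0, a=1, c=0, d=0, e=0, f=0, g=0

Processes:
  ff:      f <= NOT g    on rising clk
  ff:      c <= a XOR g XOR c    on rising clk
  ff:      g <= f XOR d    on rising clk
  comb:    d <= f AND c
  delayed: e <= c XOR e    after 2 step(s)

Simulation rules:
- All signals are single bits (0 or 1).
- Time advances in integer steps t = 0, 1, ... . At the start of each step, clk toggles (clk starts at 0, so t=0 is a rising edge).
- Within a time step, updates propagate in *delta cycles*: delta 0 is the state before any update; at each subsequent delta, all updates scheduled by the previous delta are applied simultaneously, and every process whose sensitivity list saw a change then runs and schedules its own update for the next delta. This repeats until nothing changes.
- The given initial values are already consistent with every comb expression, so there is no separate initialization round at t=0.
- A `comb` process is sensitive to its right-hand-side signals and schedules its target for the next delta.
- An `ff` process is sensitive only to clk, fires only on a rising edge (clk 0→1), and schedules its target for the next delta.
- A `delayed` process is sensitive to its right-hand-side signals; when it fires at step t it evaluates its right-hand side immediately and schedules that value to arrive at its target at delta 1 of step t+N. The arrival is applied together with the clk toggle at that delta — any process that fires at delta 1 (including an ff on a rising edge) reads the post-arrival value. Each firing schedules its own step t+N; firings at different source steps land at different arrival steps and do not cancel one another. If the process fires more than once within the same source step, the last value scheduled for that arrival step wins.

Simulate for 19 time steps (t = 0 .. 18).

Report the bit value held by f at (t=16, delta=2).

1

[bits: e,d,g,c,a,clk,f]
t=0: Δ0=0000100 Δ1=0000110 Δ2=0001111 Δ3=0101111 | 3Δ
t=1: Δ0=0101111 Δ1=0101101 | 1Δ
t=2: Δ0=0101101 Δ1=1101111 Δ2=1100111 Δ3=1000111 | 3Δ
t=3: Δ0=1000111 Δ1=1000101 | 1Δ
t=4: Δ0=1000101 Δ1=1000111 Δ2=1011111 Δ3=1111111 | 3Δ
t=5: Δ0=1111111 Δ1=1111101 | 1Δ
t=6: Δ0=1111101 Δ1=0111111 Δ2=0101110 Δ3=0001110 | 3Δ
t=7: Δ0=0001110 Δ1=0001100 | 1Δ
t=8: Δ0=0001100 Δ1=1001110 Δ2=1000111 | 2Δ
t=9: Δ0=1000111 Δ1=1000101 | 1Δ
t=10: Δ0=1000101 Δ1=1000111 Δ2=1011111 Δ3=1111111 | 3Δ
t=11: Δ0=1111111 Δ1=1111101 | 1Δ
t=12: Δ0=1111101 Δ1=0111111 Δ2=0101110 Δ3=0001110 | 3Δ
t=13: Δ0=0001110 Δ1=0001100 | 1Δ
t=14: Δ0=0001100 Δ1=1001110 Δ2=1000111 | 2Δ
t=15: Δ0=1000111 Δ1=1000101 | 1Δ
t=16: Δ0=1000101 Δ1=1000111 Δ2=1011111 Δ3=1111111 | 3Δ
t=17: Δ0=1111111 Δ1=1111101 | 1Δ
t=18: Δ0=1111101 Δ1=0111111 Δ2=0101110 Δ3=0001110 | 3Δ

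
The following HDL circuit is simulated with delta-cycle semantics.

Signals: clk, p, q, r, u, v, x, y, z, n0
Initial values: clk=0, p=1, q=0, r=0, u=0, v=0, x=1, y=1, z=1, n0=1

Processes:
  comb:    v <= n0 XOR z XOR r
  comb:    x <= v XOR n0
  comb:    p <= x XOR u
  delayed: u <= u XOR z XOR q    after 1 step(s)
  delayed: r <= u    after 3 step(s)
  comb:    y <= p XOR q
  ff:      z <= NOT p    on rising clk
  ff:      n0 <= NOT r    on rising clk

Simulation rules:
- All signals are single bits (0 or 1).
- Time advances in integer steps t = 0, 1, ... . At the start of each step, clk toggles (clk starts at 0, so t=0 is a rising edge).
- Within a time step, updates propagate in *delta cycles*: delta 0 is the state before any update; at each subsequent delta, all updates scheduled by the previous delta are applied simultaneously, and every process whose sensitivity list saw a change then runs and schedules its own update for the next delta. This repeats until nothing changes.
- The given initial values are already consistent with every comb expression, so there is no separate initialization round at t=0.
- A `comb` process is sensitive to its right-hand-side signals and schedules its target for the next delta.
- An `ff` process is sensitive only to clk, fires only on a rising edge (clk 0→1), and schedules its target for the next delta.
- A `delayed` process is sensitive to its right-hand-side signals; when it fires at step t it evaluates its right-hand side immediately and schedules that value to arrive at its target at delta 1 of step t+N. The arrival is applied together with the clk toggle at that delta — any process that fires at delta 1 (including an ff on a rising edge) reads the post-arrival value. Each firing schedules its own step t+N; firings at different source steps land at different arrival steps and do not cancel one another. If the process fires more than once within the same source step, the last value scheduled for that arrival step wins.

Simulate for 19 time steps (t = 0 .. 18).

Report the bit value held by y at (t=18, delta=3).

t0.Δ0 z=1 r=0 q=0 clk=0 u=0 p=1 v=0 y=1 x=1 n0=1
t0.Δ1 z=1 r=0 q=0 clk=1 u=0 p=1 v=0 y=1 x=1 n0=1
t0.Δ2 z=0 r=0 q=0 clk=1 u=0 p=1 v=0 y=1 x=1 n0=1
t0.Δ3 z=0 r=0 q=0 clk=1 u=0 p=1 v=1 y=1 x=1 n0=1
t0.Δ4 z=0 r=0 q=0 clk=1 u=0 p=1 v=1 y=1 x=0 n0=1
t0.Δ5 z=0 r=0 q=0 clk=1 u=0 p=0 v=1 y=1 x=0 n0=1
t0.Δ6 z=0 r=0 q=0 clk=1 u=0 p=0 v=1 y=0 x=0 n0=1
t1.Δ0 z=0 r=0 q=0 clk=1 u=0 p=0 v=1 y=0 x=0 n0=1
t1.Δ1 z=0 r=0 q=0 clk=0 u=0 p=0 v=1 y=0 x=0 n0=1
t2.Δ0 z=0 r=0 q=0 clk=0 u=0 p=0 v=1 y=0 x=0 n0=1
t2.Δ1 z=0 r=0 q=0 clk=1 u=0 p=0 v=1 y=0 x=0 n0=1
t2.Δ2 z=1 r=0 q=0 clk=1 u=0 p=0 v=1 y=0 x=0 n0=1
t2.Δ3 z=1 r=0 q=0 clk=1 u=0 p=0 v=0 y=0 x=0 n0=1
t2.Δ4 z=1 r=0 q=0 clk=1 u=0 p=0 v=0 y=0 x=1 n0=1
t2.Δ5 z=1 r=0 q=0 clk=1 u=0 p=1 v=0 y=0 x=1 n0=1
t2.Δ6 z=1 r=0 q=0 clk=1 u=0 p=1 v=0 y=1 x=1 n0=1
t3.Δ0 z=1 r=0 q=0 clk=1 u=0 p=1 v=0 y=1 x=1 n0=1
t3.Δ1 z=1 r=0 q=0 clk=0 u=1 p=1 v=0 y=1 x=1 n0=1
t3.Δ2 z=1 r=0 q=0 clk=0 u=1 p=0 v=0 y=1 x=1 n0=1
t3.Δ3 z=1 r=0 q=0 clk=0 u=1 p=0 v=0 y=0 x=1 n0=1
t4.Δ0 z=1 r=0 q=0 clk=0 u=1 p=0 v=0 y=0 x=1 n0=1
t4.Δ1 z=1 r=0 q=0 clk=1 u=0 p=0 v=0 y=0 x=1 n0=1
t4.Δ2 z=1 r=0 q=0 clk=1 u=0 p=1 v=0 y=0 x=1 n0=1
t4.Δ3 z=1 r=0 q=0 clk=1 u=0 p=1 v=0 y=1 x=1 n0=1
t5.Δ0 z=1 r=0 q=0 clk=1 u=0 p=1 v=0 y=1 x=1 n0=1
t5.Δ1 z=1 r=0 q=0 clk=0 u=1 p=1 v=0 y=1 x=1 n0=1
t5.Δ2 z=1 r=0 q=0 clk=0 u=1 p=0 v=0 y=1 x=1 n0=1
t5.Δ3 z=1 r=0 q=0 clk=0 u=1 p=0 v=0 y=0 x=1 n0=1
t6.Δ0 z=1 r=0 q=0 clk=0 u=1 p=0 v=0 y=0 x=1 n0=1
t6.Δ1 z=1 r=1 q=0 clk=1 u=0 p=0 v=0 y=0 x=1 n0=1
t6.Δ2 z=1 r=1 q=0 clk=1 u=0 p=1 v=1 y=0 x=1 n0=0
t6.Δ3 z=1 r=1 q=0 clk=1 u=0 p=1 v=0 y=1 x=1 n0=0
t6.Δ4 z=1 r=1 q=0 clk=1 u=0 p=1 v=0 y=1 x=0 n0=0
t6.Δ5 z=1 r=1 q=0 clk=1 u=0 p=0 v=0 y=1 x=0 n0=0
t6.Δ6 z=1 r=1 q=0 clk=1 u=0 p=0 v=0 y=0 x=0 n0=0
t7.Δ0 z=1 r=1 q=0 clk=1 u=0 p=0 v=0 y=0 x=0 n0=0
t7.Δ1 z=1 r=0 q=0 clk=0 u=1 p=0 v=0 y=0 x=0 n0=0
t7.Δ2 z=1 r=0 q=0 clk=0 u=1 p=1 v=1 y=0 x=0 n0=0
t7.Δ3 z=1 r=0 q=0 clk=0 u=1 p=1 v=1 y=1 x=1 n0=0
t7.Δ4 z=1 r=0 q=0 clk=0 u=1 p=0 v=1 y=1 x=1 n0=0
t7.Δ5 z=1 r=0 q=0 clk=0 u=1 p=0 v=1 y=0 x=1 n0=0
t8.Δ0 z=1 r=0 q=0 clk=0 u=1 p=0 v=1 y=0 x=1 n0=0
t8.Δ1 z=1 r=1 q=0 clk=1 u=0 p=0 v=1 y=0 x=1 n0=0
t8.Δ2 z=1 r=1 q=0 clk=1 u=0 p=1 v=0 y=0 x=1 n0=0
t8.Δ3 z=1 r=1 q=0 clk=1 u=0 p=1 v=0 y=1 x=0 n0=0
t8.Δ4 z=1 r=1 q=0 clk=1 u=0 p=0 v=0 y=1 x=0 n0=0
t8.Δ5 z=1 r=1 q=0 clk=1 u=0 p=0 v=0 y=0 x=0 n0=0
t9.Δ0 z=1 r=1 q=0 clk=1 u=0 p=0 v=0 y=0 x=0 n0=0
t9.Δ1 z=1 r=0 q=0 clk=0 u=1 p=0 v=0 y=0 x=0 n0=0
t9.Δ2 z=1 r=0 q=0 clk=0 u=1 p=1 v=1 y=0 x=0 n0=0
t9.Δ3 z=1 r=0 q=0 clk=0 u=1 p=1 v=1 y=1 x=1 n0=0
t9.Δ4 z=1 r=0 q=0 clk=0 u=1 p=0 v=1 y=1 x=1 n0=0
t9.Δ5 z=1 r=0 q=0 clk=0 u=1 p=0 v=1 y=0 x=1 n0=0
t10.Δ0 z=1 r=0 q=0 clk=0 u=1 p=0 v=1 y=0 x=1 n0=0
t10.Δ1 z=1 r=1 q=0 clk=1 u=0 p=0 v=1 y=0 x=1 n0=0
t10.Δ2 z=1 r=1 q=0 clk=1 u=0 p=1 v=0 y=0 x=1 n0=0
t10.Δ3 z=1 r=1 q=0 clk=1 u=0 p=1 v=0 y=1 x=0 n0=0
t10.Δ4 z=1 r=1 q=0 clk=1 u=0 p=0 v=0 y=1 x=0 n0=0
t10.Δ5 z=1 r=1 q=0 clk=1 u=0 p=0 v=0 y=0 x=0 n0=0
t11.Δ0 z=1 r=1 q=0 clk=1 u=0 p=0 v=0 y=0 x=0 n0=0
t11.Δ1 z=1 r=0 q=0 clk=0 u=1 p=0 v=0 y=0 x=0 n0=0
t11.Δ2 z=1 r=0 q=0 clk=0 u=1 p=1 v=1 y=0 x=0 n0=0
t11.Δ3 z=1 r=0 q=0 clk=0 u=1 p=1 v=1 y=1 x=1 n0=0
t11.Δ4 z=1 r=0 q=0 clk=0 u=1 p=0 v=1 y=1 x=1 n0=0
t11.Δ5 z=1 r=0 q=0 clk=0 u=1 p=0 v=1 y=0 x=1 n0=0
t12.Δ0 z=1 r=0 q=0 clk=0 u=1 p=0 v=1 y=0 x=1 n0=0
t12.Δ1 z=1 r=1 q=0 clk=1 u=0 p=0 v=1 y=0 x=1 n0=0
t12.Δ2 z=1 r=1 q=0 clk=1 u=0 p=1 v=0 y=0 x=1 n0=0
t12.Δ3 z=1 r=1 q=0 clk=1 u=0 p=1 v=0 y=1 x=0 n0=0
t12.Δ4 z=1 r=1 q=0 clk=1 u=0 p=0 v=0 y=1 x=0 n0=0
t12.Δ5 z=1 r=1 q=0 clk=1 u=0 p=0 v=0 y=0 x=0 n0=0
t13.Δ0 z=1 r=1 q=0 clk=1 u=0 p=0 v=0 y=0 x=0 n0=0
t13.Δ1 z=1 r=0 q=0 clk=0 u=1 p=0 v=0 y=0 x=0 n0=0
t13.Δ2 z=1 r=0 q=0 clk=0 u=1 p=1 v=1 y=0 x=0 n0=0
t13.Δ3 z=1 r=0 q=0 clk=0 u=1 p=1 v=1 y=1 x=1 n0=0
t13.Δ4 z=1 r=0 q=0 clk=0 u=1 p=0 v=1 y=1 x=1 n0=0
t13.Δ5 z=1 r=0 q=0 clk=0 u=1 p=0 v=1 y=0 x=1 n0=0
t14.Δ0 z=1 r=0 q=0 clk=0 u=1 p=0 v=1 y=0 x=1 n0=0
t14.Δ1 z=1 r=1 q=0 clk=1 u=0 p=0 v=1 y=0 x=1 n0=0
t14.Δ2 z=1 r=1 q=0 clk=1 u=0 p=1 v=0 y=0 x=1 n0=0
t14.Δ3 z=1 r=1 q=0 clk=1 u=0 p=1 v=0 y=1 x=0 n0=0
t14.Δ4 z=1 r=1 q=0 clk=1 u=0 p=0 v=0 y=1 x=0 n0=0
t14.Δ5 z=1 r=1 q=0 clk=1 u=0 p=0 v=0 y=0 x=0 n0=0
t15.Δ0 z=1 r=1 q=0 clk=1 u=0 p=0 v=0 y=0 x=0 n0=0
t15.Δ1 z=1 r=0 q=0 clk=0 u=1 p=0 v=0 y=0 x=0 n0=0
t15.Δ2 z=1 r=0 q=0 clk=0 u=1 p=1 v=1 y=0 x=0 n0=0
t15.Δ3 z=1 r=0 q=0 clk=0 u=1 p=1 v=1 y=1 x=1 n0=0
t15.Δ4 z=1 r=0 q=0 clk=0 u=1 p=0 v=1 y=1 x=1 n0=0
t15.Δ5 z=1 r=0 q=0 clk=0 u=1 p=0 v=1 y=0 x=1 n0=0
t16.Δ0 z=1 r=0 q=0 clk=0 u=1 p=0 v=1 y=0 x=1 n0=0
t16.Δ1 z=1 r=1 q=0 clk=1 u=0 p=0 v=1 y=0 x=1 n0=0
t16.Δ2 z=1 r=1 q=0 clk=1 u=0 p=1 v=0 y=0 x=1 n0=0
t16.Δ3 z=1 r=1 q=0 clk=1 u=0 p=1 v=0 y=1 x=0 n0=0
t16.Δ4 z=1 r=1 q=0 clk=1 u=0 p=0 v=0 y=1 x=0 n0=0
t16.Δ5 z=1 r=1 q=0 clk=1 u=0 p=0 v=0 y=0 x=0 n0=0
t17.Δ0 z=1 r=1 q=0 clk=1 u=0 p=0 v=0 y=0 x=0 n0=0
t17.Δ1 z=1 r=0 q=0 clk=0 u=1 p=0 v=0 y=0 x=0 n0=0
t17.Δ2 z=1 r=0 q=0 clk=0 u=1 p=1 v=1 y=0 x=0 n0=0
t17.Δ3 z=1 r=0 q=0 clk=0 u=1 p=1 v=1 y=1 x=1 n0=0
t17.Δ4 z=1 r=0 q=0 clk=0 u=1 p=0 v=1 y=1 x=1 n0=0
t17.Δ5 z=1 r=0 q=0 clk=0 u=1 p=0 v=1 y=0 x=1 n0=0
t18.Δ0 z=1 r=0 q=0 clk=0 u=1 p=0 v=1 y=0 x=1 n0=0
t18.Δ1 z=1 r=1 q=0 clk=1 u=0 p=0 v=1 y=0 x=1 n0=0
t18.Δ2 z=1 r=1 q=0 clk=1 u=0 p=1 v=0 y=0 x=1 n0=0
t18.Δ3 z=1 r=1 q=0 clk=1 u=0 p=1 v=0 y=1 x=0 n0=0
t18.Δ4 z=1 r=1 q=0 clk=1 u=0 p=0 v=0 y=1 x=0 n0=0
t18.Δ5 z=1 r=1 q=0 clk=1 u=0 p=0 v=0 y=0 x=0 n0=0

1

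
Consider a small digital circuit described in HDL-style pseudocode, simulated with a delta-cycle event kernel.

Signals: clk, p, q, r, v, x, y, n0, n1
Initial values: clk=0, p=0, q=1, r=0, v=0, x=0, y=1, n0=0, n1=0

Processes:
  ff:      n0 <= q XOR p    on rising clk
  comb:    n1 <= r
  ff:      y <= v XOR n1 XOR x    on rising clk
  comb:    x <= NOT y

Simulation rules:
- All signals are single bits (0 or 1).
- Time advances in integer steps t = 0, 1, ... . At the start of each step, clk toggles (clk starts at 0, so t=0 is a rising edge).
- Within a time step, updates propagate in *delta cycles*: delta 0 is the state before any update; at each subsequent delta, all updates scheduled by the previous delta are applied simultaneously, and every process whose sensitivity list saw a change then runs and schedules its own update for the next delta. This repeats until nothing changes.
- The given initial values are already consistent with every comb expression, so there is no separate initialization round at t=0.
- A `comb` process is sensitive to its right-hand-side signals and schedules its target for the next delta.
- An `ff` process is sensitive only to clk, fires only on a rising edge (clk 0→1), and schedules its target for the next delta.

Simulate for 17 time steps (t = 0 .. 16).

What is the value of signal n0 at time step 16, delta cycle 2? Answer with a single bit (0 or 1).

1

[bits: r,n0,y,v,q,p,clk,x,n1]
t=0: Δ0=001010000 Δ1=001010100 Δ2=010010100 Δ3=010010110 | 3Δ
t=1: Δ0=010010110 Δ1=010010010 | 1Δ
t=2: Δ0=010010010 Δ1=010010110 Δ2=011010110 Δ3=011010100 | 3Δ
t=3: Δ0=011010100 Δ1=011010000 | 1Δ
t=4: Δ0=011010000 Δ1=011010100 Δ2=010010100 Δ3=010010110 | 3Δ
t=5: Δ0=010010110 Δ1=010010010 | 1Δ
t=6: Δ0=010010010 Δ1=010010110 Δ2=011010110 Δ3=011010100 | 3Δ
t=7: Δ0=011010100 Δ1=011010000 | 1Δ
t=8: Δ0=011010000 Δ1=011010100 Δ2=010010100 Δ3=010010110 | 3Δ
t=9: Δ0=010010110 Δ1=010010010 | 1Δ
t=10: Δ0=010010010 Δ1=010010110 Δ2=011010110 Δ3=011010100 | 3Δ
t=11: Δ0=011010100 Δ1=011010000 | 1Δ
t=12: Δ0=011010000 Δ1=011010100 Δ2=010010100 Δ3=010010110 | 3Δ
t=13: Δ0=010010110 Δ1=010010010 | 1Δ
t=14: Δ0=010010010 Δ1=010010110 Δ2=011010110 Δ3=011010100 | 3Δ
t=15: Δ0=011010100 Δ1=011010000 | 1Δ
t=16: Δ0=011010000 Δ1=011010100 Δ2=010010100 Δ3=010010110 | 3Δ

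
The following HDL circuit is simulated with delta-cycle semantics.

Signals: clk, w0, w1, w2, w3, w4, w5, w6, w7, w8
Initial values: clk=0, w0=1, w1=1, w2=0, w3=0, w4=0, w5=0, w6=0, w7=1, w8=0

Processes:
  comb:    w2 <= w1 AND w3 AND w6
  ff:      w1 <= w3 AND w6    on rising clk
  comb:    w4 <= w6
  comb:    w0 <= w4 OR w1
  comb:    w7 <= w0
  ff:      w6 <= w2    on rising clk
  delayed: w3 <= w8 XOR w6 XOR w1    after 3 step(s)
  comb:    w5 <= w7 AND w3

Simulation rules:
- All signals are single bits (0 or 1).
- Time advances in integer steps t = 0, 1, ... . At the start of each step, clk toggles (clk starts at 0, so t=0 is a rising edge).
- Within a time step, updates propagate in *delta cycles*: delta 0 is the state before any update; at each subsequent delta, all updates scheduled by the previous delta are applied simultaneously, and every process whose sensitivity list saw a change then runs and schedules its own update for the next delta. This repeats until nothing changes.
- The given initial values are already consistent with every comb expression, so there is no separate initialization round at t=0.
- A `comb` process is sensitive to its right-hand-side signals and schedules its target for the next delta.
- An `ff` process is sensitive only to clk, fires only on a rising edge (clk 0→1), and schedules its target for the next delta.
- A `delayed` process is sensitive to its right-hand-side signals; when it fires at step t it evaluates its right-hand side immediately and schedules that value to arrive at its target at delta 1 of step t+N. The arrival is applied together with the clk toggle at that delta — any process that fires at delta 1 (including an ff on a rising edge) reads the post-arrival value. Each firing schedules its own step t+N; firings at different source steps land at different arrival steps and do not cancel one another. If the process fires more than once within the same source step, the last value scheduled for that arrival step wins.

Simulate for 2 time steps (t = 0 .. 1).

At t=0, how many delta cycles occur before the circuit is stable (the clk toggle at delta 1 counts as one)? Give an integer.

[bits: w2,w8,clk,w1,w0,w3,w5,w6,w4,w7]
t=0: Δ0=0001100001 Δ1=0011100001 Δ2=0010100001 Δ3=0010000001 Δ4=0010000000 | 4Δ
t=1: Δ0=0010000000 Δ1=0000000000 | 1Δ

4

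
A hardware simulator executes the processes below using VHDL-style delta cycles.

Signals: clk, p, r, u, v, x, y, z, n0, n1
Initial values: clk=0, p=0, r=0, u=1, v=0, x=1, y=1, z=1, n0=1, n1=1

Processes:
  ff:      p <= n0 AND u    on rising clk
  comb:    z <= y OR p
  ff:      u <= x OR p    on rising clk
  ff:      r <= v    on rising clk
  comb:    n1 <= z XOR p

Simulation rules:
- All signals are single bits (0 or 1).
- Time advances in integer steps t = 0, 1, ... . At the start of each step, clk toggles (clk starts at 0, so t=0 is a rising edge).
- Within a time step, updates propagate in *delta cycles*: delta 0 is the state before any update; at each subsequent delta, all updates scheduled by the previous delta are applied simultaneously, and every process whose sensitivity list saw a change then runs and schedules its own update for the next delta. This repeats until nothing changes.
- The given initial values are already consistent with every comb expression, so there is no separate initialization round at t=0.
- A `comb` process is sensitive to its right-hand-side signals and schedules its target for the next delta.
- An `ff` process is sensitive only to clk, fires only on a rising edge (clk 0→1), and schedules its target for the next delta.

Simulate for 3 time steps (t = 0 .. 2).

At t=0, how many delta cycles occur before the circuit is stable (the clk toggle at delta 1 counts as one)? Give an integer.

[bits: p,clk,v,u,n0,z,y,x,r,n1]
t=0: Δ0=0001111101 Δ1=0101111101 Δ2=1101111101 Δ3=1101111100 | 3Δ
t=1: Δ0=1101111100 Δ1=1001111100 | 1Δ
t=2: Δ0=1001111100 Δ1=1101111100 | 1Δ

3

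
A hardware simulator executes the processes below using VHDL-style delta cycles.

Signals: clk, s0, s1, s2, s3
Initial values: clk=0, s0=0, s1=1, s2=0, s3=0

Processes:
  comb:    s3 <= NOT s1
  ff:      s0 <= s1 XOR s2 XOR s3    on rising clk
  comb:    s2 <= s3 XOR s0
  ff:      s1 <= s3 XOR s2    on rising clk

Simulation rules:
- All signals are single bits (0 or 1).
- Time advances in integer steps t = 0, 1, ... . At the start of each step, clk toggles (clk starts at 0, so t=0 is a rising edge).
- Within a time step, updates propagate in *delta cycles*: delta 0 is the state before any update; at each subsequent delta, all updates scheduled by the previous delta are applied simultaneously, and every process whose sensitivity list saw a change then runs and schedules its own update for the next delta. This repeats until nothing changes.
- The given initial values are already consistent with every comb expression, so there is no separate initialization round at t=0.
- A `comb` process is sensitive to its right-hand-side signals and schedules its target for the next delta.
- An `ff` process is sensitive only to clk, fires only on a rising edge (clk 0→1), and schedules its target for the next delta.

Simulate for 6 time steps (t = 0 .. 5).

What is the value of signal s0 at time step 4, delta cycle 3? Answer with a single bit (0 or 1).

t=0 Δ0: s2=0 s3=0 s1=1 clk=0 s0=0
  Δ1: clk:0→1
  Δ2: s1:1→0, s0:0→1
  Δ3: s2:0→1, s3:0→1
  Δ4: s2:1→0
  (4Δ to stable)
t=1 Δ0: s2=0 s3=1 s1=0 clk=1 s0=1
  Δ1: clk:1→0
  (1Δ to stable)
t=2 Δ0: s2=0 s3=1 s1=0 clk=0 s0=1
  Δ1: clk:0→1
  Δ2: s1:0→1
  Δ3: s3:1→0
  Δ4: s2:0→1
  (4Δ to stable)
t=3 Δ0: s2=1 s3=0 s1=1 clk=1 s0=1
  Δ1: clk:1→0
  (1Δ to stable)
t=4 Δ0: s2=1 s3=0 s1=1 clk=0 s0=1
  Δ1: clk:0→1
  Δ2: s0:1→0
  Δ3: s2:1→0
  (3Δ to stable)
t=5 Δ0: s2=0 s3=0 s1=1 clk=1 s0=0
  Δ1: clk:1→0
  (1Δ to stable)

0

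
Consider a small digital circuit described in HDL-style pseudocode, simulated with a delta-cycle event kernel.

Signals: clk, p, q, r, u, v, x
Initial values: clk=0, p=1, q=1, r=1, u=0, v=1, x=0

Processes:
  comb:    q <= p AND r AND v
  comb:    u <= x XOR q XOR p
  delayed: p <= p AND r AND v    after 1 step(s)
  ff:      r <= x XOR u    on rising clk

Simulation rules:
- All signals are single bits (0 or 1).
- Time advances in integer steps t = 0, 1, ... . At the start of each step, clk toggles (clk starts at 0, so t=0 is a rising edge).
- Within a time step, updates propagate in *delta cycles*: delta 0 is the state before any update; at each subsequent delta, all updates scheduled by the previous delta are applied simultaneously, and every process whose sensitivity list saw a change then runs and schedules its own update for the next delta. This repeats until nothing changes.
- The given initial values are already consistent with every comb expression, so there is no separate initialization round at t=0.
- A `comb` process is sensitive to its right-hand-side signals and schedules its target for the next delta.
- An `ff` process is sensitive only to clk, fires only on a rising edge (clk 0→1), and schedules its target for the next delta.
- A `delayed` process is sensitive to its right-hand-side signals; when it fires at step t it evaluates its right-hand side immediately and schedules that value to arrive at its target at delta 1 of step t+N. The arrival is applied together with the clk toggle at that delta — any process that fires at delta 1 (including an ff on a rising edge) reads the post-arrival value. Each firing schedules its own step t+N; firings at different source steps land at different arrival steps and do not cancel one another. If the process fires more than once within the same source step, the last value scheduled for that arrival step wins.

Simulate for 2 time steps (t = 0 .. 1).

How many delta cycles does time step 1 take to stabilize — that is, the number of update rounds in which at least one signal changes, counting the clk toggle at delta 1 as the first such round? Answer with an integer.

2

[bits: r,clk,v,q,x,u,p]
t=0: Δ0=1011001 Δ1=1111001 Δ2=0111001 Δ3=0110001 Δ4=0110011 | 4Δ
t=1: Δ0=0110011 Δ1=0010010 Δ2=0010000 | 2Δ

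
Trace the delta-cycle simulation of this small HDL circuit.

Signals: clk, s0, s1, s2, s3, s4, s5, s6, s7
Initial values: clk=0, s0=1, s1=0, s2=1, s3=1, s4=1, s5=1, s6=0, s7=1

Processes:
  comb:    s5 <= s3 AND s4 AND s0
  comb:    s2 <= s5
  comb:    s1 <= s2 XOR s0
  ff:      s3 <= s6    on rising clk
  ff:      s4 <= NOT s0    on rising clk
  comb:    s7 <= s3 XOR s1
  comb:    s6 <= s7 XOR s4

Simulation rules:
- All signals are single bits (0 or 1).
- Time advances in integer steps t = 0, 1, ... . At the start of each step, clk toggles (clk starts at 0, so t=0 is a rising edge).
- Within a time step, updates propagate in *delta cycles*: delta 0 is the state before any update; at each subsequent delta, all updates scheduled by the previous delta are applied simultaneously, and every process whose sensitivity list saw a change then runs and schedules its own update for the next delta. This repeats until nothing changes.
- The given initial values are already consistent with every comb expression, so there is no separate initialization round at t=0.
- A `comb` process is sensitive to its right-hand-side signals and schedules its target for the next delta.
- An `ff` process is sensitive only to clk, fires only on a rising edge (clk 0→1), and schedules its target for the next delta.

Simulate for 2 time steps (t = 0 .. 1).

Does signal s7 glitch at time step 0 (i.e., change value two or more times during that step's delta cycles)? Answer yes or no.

yes

[bits: s2,s3,s6,s7,s5,s1,s4,clk,s0]
t=0: Δ0=110110101 Δ1=110110111 Δ2=100110011 Δ3=101000011 Δ4=000000011 Δ5=000001011 Δ6=000101011 Δ7=001101011 | 7Δ
t=1: Δ0=001101011 Δ1=001101001 | 1Δ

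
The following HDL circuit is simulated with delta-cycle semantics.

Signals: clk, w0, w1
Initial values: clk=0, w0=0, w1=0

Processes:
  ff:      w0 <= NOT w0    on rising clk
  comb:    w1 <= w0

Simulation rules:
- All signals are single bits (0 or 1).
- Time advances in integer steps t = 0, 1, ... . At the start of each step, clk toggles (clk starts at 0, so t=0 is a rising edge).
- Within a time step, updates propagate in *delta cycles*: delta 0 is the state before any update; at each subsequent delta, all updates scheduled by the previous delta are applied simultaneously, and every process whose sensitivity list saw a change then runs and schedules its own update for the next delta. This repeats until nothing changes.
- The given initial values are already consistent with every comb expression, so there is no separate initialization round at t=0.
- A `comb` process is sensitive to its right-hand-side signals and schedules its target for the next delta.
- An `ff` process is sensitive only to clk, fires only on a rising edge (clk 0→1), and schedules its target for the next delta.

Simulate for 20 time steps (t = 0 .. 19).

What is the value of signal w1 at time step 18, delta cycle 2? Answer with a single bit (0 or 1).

[bits: w0,clk,w1]
t=0: Δ0=000 Δ1=010 Δ2=110 Δ3=111 | 3Δ
t=1: Δ0=111 Δ1=101 | 1Δ
t=2: Δ0=101 Δ1=111 Δ2=011 Δ3=010 | 3Δ
t=3: Δ0=010 Δ1=000 | 1Δ
t=4: Δ0=000 Δ1=010 Δ2=110 Δ3=111 | 3Δ
t=5: Δ0=111 Δ1=101 | 1Δ
t=6: Δ0=101 Δ1=111 Δ2=011 Δ3=010 | 3Δ
t=7: Δ0=010 Δ1=000 | 1Δ
t=8: Δ0=000 Δ1=010 Δ2=110 Δ3=111 | 3Δ
t=9: Δ0=111 Δ1=101 | 1Δ
t=10: Δ0=101 Δ1=111 Δ2=011 Δ3=010 | 3Δ
t=11: Δ0=010 Δ1=000 | 1Δ
t=12: Δ0=000 Δ1=010 Δ2=110 Δ3=111 | 3Δ
t=13: Δ0=111 Δ1=101 | 1Δ
t=14: Δ0=101 Δ1=111 Δ2=011 Δ3=010 | 3Δ
t=15: Δ0=010 Δ1=000 | 1Δ
t=16: Δ0=000 Δ1=010 Δ2=110 Δ3=111 | 3Δ
t=17: Δ0=111 Δ1=101 | 1Δ
t=18: Δ0=101 Δ1=111 Δ2=011 Δ3=010 | 3Δ
t=19: Δ0=010 Δ1=000 | 1Δ

1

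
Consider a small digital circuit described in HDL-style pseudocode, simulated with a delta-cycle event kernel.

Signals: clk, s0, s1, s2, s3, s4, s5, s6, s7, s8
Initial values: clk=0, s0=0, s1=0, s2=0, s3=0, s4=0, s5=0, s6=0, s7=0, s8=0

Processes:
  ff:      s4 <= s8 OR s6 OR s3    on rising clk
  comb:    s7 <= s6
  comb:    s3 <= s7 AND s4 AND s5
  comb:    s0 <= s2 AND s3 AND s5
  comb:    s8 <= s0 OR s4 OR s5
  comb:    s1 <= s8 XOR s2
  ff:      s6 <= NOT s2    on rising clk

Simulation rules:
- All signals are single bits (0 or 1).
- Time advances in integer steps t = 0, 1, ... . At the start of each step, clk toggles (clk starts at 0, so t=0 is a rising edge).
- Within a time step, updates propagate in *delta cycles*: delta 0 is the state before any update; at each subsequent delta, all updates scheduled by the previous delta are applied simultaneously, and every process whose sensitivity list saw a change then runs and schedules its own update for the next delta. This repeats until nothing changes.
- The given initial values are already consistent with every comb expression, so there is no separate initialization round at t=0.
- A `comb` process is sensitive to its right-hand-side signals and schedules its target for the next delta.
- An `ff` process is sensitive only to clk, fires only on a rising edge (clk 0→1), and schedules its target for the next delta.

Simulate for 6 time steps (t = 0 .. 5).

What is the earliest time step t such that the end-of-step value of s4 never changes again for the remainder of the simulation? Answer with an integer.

t0.Δ0 s1=0 s3=0 s8=0 s5=0 clk=0 s4=0 s0=0 s6=0 s7=0 s2=0
t0.Δ1 s1=0 s3=0 s8=0 s5=0 clk=1 s4=0 s0=0 s6=0 s7=0 s2=0
t0.Δ2 s1=0 s3=0 s8=0 s5=0 clk=1 s4=0 s0=0 s6=1 s7=0 s2=0
t0.Δ3 s1=0 s3=0 s8=0 s5=0 clk=1 s4=0 s0=0 s6=1 s7=1 s2=0
t1.Δ0 s1=0 s3=0 s8=0 s5=0 clk=1 s4=0 s0=0 s6=1 s7=1 s2=0
t1.Δ1 s1=0 s3=0 s8=0 s5=0 clk=0 s4=0 s0=0 s6=1 s7=1 s2=0
t2.Δ0 s1=0 s3=0 s8=0 s5=0 clk=0 s4=0 s0=0 s6=1 s7=1 s2=0
t2.Δ1 s1=0 s3=0 s8=0 s5=0 clk=1 s4=0 s0=0 s6=1 s7=1 s2=0
t2.Δ2 s1=0 s3=0 s8=0 s5=0 clk=1 s4=1 s0=0 s6=1 s7=1 s2=0
t2.Δ3 s1=0 s3=0 s8=1 s5=0 clk=1 s4=1 s0=0 s6=1 s7=1 s2=0
t2.Δ4 s1=1 s3=0 s8=1 s5=0 clk=1 s4=1 s0=0 s6=1 s7=1 s2=0
t3.Δ0 s1=1 s3=0 s8=1 s5=0 clk=1 s4=1 s0=0 s6=1 s7=1 s2=0
t3.Δ1 s1=1 s3=0 s8=1 s5=0 clk=0 s4=1 s0=0 s6=1 s7=1 s2=0
t4.Δ0 s1=1 s3=0 s8=1 s5=0 clk=0 s4=1 s0=0 s6=1 s7=1 s2=0
t4.Δ1 s1=1 s3=0 s8=1 s5=0 clk=1 s4=1 s0=0 s6=1 s7=1 s2=0
t5.Δ0 s1=1 s3=0 s8=1 s5=0 clk=1 s4=1 s0=0 s6=1 s7=1 s2=0
t5.Δ1 s1=1 s3=0 s8=1 s5=0 clk=0 s4=1 s0=0 s6=1 s7=1 s2=0

2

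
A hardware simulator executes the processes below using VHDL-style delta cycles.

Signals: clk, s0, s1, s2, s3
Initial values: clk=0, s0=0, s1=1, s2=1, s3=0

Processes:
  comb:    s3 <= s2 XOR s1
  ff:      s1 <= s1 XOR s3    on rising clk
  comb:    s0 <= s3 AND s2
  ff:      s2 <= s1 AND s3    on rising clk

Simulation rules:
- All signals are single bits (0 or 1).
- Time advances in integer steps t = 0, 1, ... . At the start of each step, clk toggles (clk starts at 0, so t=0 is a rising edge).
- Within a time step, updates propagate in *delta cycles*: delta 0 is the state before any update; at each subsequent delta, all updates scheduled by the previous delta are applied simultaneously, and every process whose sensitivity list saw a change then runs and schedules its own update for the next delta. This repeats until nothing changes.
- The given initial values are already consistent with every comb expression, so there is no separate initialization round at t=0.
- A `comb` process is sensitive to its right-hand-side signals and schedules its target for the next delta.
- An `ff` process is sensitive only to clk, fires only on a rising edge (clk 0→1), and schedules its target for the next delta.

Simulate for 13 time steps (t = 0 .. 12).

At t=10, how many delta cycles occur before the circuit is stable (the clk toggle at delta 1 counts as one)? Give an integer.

t0.Δ0 s3=0 clk=0 s0=0 s1=1 s2=1
t0.Δ1 s3=0 clk=1 s0=0 s1=1 s2=1
t0.Δ2 s3=0 clk=1 s0=0 s1=1 s2=0
t0.Δ3 s3=1 clk=1 s0=0 s1=1 s2=0
t1.Δ0 s3=1 clk=1 s0=0 s1=1 s2=0
t1.Δ1 s3=1 clk=0 s0=0 s1=1 s2=0
t2.Δ0 s3=1 clk=0 s0=0 s1=1 s2=0
t2.Δ1 s3=1 clk=1 s0=0 s1=1 s2=0
t2.Δ2 s3=1 clk=1 s0=0 s1=0 s2=1
t2.Δ3 s3=1 clk=1 s0=1 s1=0 s2=1
t3.Δ0 s3=1 clk=1 s0=1 s1=0 s2=1
t3.Δ1 s3=1 clk=0 s0=1 s1=0 s2=1
t4.Δ0 s3=1 clk=0 s0=1 s1=0 s2=1
t4.Δ1 s3=1 clk=1 s0=1 s1=0 s2=1
t4.Δ2 s3=1 clk=1 s0=1 s1=1 s2=0
t4.Δ3 s3=1 clk=1 s0=0 s1=1 s2=0
t5.Δ0 s3=1 clk=1 s0=0 s1=1 s2=0
t5.Δ1 s3=1 clk=0 s0=0 s1=1 s2=0
t6.Δ0 s3=1 clk=0 s0=0 s1=1 s2=0
t6.Δ1 s3=1 clk=1 s0=0 s1=1 s2=0
t6.Δ2 s3=1 clk=1 s0=0 s1=0 s2=1
t6.Δ3 s3=1 clk=1 s0=1 s1=0 s2=1
t7.Δ0 s3=1 clk=1 s0=1 s1=0 s2=1
t7.Δ1 s3=1 clk=0 s0=1 s1=0 s2=1
t8.Δ0 s3=1 clk=0 s0=1 s1=0 s2=1
t8.Δ1 s3=1 clk=1 s0=1 s1=0 s2=1
t8.Δ2 s3=1 clk=1 s0=1 s1=1 s2=0
t8.Δ3 s3=1 clk=1 s0=0 s1=1 s2=0
t9.Δ0 s3=1 clk=1 s0=0 s1=1 s2=0
t9.Δ1 s3=1 clk=0 s0=0 s1=1 s2=0
t10.Δ0 s3=1 clk=0 s0=0 s1=1 s2=0
t10.Δ1 s3=1 clk=1 s0=0 s1=1 s2=0
t10.Δ2 s3=1 clk=1 s0=0 s1=0 s2=1
t10.Δ3 s3=1 clk=1 s0=1 s1=0 s2=1
t11.Δ0 s3=1 clk=1 s0=1 s1=0 s2=1
t11.Δ1 s3=1 clk=0 s0=1 s1=0 s2=1
t12.Δ0 s3=1 clk=0 s0=1 s1=0 s2=1
t12.Δ1 s3=1 clk=1 s0=1 s1=0 s2=1
t12.Δ2 s3=1 clk=1 s0=1 s1=1 s2=0
t12.Δ3 s3=1 clk=1 s0=0 s1=1 s2=0

3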